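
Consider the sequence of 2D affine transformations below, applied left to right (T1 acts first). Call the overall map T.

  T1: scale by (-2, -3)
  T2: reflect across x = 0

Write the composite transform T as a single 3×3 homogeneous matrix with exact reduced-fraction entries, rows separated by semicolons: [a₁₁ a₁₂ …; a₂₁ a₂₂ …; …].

T1 = [-2 0 0; 0 -3 0; 0 0 1]
T2·T1 = [2 0 0; 0 -3 0; 0 0 1]

T = [2 0 0; 0 -3 0; 0 0 1]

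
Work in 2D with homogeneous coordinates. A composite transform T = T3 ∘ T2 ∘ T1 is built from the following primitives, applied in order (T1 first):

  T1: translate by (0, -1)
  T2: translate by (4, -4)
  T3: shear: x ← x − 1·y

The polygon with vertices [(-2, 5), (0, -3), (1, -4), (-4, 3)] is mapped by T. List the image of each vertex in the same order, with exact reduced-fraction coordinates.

T1 translate by (0, -1): (-2, 5) → (-2, 4); (0, -3) → (0, -4); (1, -4) → (1, -5); (-4, 3) → (-4, 2)
T2 translate by (4, -4): (-2, 4) → (2, 0); (0, -4) → (4, -8); (1, -5) → (5, -9); (-4, 2) → (0, -2)
T3 shear: x ← x − 1·y: (2, 0) → (2, 0); (4, -8) → (12, -8); (5, -9) → (14, -9); (0, -2) → (2, -2)

image vertices: (2, 0), (12, -8), (14, -9), (2, -2)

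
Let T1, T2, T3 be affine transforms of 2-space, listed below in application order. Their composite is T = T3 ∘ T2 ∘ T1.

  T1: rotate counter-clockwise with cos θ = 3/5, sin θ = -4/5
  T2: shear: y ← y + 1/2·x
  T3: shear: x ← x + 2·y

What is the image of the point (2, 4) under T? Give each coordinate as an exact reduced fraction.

T1 rotate counter-clockwise with cos θ = 3/5, sin θ = -4/5: (2, 4) → (22/5, 4/5)
T2 shear: y ← y + 1/2·x: (22/5, 4/5) → (22/5, 3)
T3 shear: x ← x + 2·y: (22/5, 3) → (52/5, 3)

T(p) = (52/5, 3)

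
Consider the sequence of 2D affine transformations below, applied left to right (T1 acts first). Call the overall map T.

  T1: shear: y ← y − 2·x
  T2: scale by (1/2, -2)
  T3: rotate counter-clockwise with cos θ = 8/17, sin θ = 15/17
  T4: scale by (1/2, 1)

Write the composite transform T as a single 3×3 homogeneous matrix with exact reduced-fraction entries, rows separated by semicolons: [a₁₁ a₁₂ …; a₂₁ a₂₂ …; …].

T = [-28/17 15/17 0; 79/34 -16/17 0; 0 0 1]

T1 = [1 0 0; -2 1 0; 0 0 1]
T2·T1 = [1/2 0 0; 4 -2 0; 0 0 1]
T3·…·T1 = [-56/17 30/17 0; 79/34 -16/17 0; 0 0 1]
T4·…·T1 = [-28/17 15/17 0; 79/34 -16/17 0; 0 0 1]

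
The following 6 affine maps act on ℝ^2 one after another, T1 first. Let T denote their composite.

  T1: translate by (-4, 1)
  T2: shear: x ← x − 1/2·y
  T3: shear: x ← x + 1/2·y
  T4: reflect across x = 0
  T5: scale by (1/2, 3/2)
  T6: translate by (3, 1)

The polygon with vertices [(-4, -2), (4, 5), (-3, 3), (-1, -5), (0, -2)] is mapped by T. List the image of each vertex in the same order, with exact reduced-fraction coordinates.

image vertices: (7, -1/2), (3, 10), (13/2, 7), (11/2, -5), (5, -1/2)

T1 translate by (-4, 1): (-4, -2) → (-8, -1); (4, 5) → (0, 6); (-3, 3) → (-7, 4); (-1, -5) → (-5, -4); (0, -2) → (-4, -1)
T2 shear: x ← x − 1/2·y: (-8, -1) → (-15/2, -1); (0, 6) → (-3, 6); (-7, 4) → (-9, 4); (-5, -4) → (-3, -4); (-4, -1) → (-7/2, -1)
T3 shear: x ← x + 1/2·y: (-15/2, -1) → (-8, -1); (-3, 6) → (0, 6); (-9, 4) → (-7, 4); (-3, -4) → (-5, -4); (-7/2, -1) → (-4, -1)
T4 reflect across x = 0: (-8, -1) → (8, -1); (0, 6) → (0, 6); (-7, 4) → (7, 4); (-5, -4) → (5, -4); (-4, -1) → (4, -1)
T5 scale by (1/2, 3/2): (8, -1) → (4, -3/2); (0, 6) → (0, 9); (7, 4) → (7/2, 6); (5, -4) → (5/2, -6); (4, -1) → (2, -3/2)
T6 translate by (3, 1): (4, -3/2) → (7, -1/2); (0, 9) → (3, 10); (7/2, 6) → (13/2, 7); (5/2, -6) → (11/2, -5); (2, -3/2) → (5, -1/2)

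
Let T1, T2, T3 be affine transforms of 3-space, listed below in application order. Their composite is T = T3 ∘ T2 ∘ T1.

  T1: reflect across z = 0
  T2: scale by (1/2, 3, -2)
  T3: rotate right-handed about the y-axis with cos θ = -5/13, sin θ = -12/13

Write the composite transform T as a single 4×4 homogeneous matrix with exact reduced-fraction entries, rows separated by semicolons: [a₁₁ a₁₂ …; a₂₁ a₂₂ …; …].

T = [-5/26 0 -24/13 0; 0 3 0 0; 6/13 0 -10/13 0; 0 0 0 1]

T1 = [1 0 0 0; 0 1 0 0; 0 0 -1 0; 0 0 0 1]
T2·T1 = [1/2 0 0 0; 0 3 0 0; 0 0 2 0; 0 0 0 1]
T3·…·T1 = [-5/26 0 -24/13 0; 0 3 0 0; 6/13 0 -10/13 0; 0 0 0 1]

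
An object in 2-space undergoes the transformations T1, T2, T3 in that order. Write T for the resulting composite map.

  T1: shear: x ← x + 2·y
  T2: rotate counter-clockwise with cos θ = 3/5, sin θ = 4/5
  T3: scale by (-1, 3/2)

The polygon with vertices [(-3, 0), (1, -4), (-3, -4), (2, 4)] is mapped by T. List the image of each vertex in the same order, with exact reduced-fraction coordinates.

T1 shear: x ← x + 2·y: (-3, 0) → (-3, 0); (1, -4) → (-7, -4); (-3, -4) → (-11, -4); (2, 4) → (10, 4)
T2 rotate counter-clockwise with cos θ = 3/5, sin θ = 4/5: (-3, 0) → (-9/5, -12/5); (-7, -4) → (-1, -8); (-11, -4) → (-17/5, -56/5); (10, 4) → (14/5, 52/5)
T3 scale by (-1, 3/2): (-9/5, -12/5) → (9/5, -18/5); (-1, -8) → (1, -12); (-17/5, -56/5) → (17/5, -84/5); (14/5, 52/5) → (-14/5, 78/5)

image vertices: (9/5, -18/5), (1, -12), (17/5, -84/5), (-14/5, 78/5)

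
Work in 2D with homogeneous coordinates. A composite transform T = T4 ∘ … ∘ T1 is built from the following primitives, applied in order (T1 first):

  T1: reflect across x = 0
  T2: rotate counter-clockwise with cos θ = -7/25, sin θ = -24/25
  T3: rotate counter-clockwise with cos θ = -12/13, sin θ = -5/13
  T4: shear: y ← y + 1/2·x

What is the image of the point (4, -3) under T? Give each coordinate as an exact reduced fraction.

T(p) = (1113/325, -251/130)

T1 reflect across x = 0: (4, -3) → (-4, -3)
T2 rotate counter-clockwise with cos θ = -7/25, sin θ = -24/25: (-4, -3) → (-44/25, 117/25)
T3 rotate counter-clockwise with cos θ = -12/13, sin θ = -5/13: (-44/25, 117/25) → (1113/325, -1184/325)
T4 shear: y ← y + 1/2·x: (1113/325, -1184/325) → (1113/325, -251/130)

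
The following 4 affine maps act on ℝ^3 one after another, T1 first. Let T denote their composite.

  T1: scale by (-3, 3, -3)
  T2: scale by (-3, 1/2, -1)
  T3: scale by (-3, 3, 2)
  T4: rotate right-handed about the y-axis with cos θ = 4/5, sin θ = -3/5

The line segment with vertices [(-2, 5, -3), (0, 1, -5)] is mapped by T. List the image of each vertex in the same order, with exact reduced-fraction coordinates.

T1 scale by (-3, 3, -3): (-2, 5, -3) → (6, 15, 9); (0, 1, -5) → (0, 3, 15)
T2 scale by (-3, 1/2, -1): (6, 15, 9) → (-18, 15/2, -9); (0, 3, 15) → (0, 3/2, -15)
T3 scale by (-3, 3, 2): (-18, 15/2, -9) → (54, 45/2, -18); (0, 3/2, -15) → (0, 9/2, -30)
T4 rotate right-handed about the y-axis with cos θ = 4/5, sin θ = -3/5: (54, 45/2, -18) → (54, 45/2, 18); (0, 9/2, -30) → (18, 9/2, -24)

image vertices: (54, 45/2, 18), (18, 9/2, -24)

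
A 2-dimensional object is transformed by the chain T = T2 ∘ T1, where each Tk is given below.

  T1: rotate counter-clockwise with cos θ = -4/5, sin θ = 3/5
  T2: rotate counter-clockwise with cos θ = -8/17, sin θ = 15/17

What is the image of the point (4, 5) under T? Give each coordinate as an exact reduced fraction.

T1 rotate counter-clockwise with cos θ = -4/5, sin θ = 3/5: (4, 5) → (-31/5, -8/5)
T2 rotate counter-clockwise with cos θ = -8/17, sin θ = 15/17: (-31/5, -8/5) → (368/85, -401/85)

T(p) = (368/85, -401/85)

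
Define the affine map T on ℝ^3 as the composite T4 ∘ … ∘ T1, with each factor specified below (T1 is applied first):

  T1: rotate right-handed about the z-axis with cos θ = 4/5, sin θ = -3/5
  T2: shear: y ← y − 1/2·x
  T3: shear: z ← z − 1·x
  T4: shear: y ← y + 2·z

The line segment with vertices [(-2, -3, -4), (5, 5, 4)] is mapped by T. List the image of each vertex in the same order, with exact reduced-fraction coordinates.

T1 rotate right-handed about the z-axis with cos θ = 4/5, sin θ = -3/5: (-2, -3, -4) → (-17/5, -6/5, -4); (5, 5, 4) → (7, 1, 4)
T2 shear: y ← y − 1/2·x: (-17/5, -6/5, -4) → (-17/5, 1/2, -4); (7, 1, 4) → (7, -5/2, 4)
T3 shear: z ← z − 1·x: (-17/5, 1/2, -4) → (-17/5, 1/2, -3/5); (7, -5/2, 4) → (7, -5/2, -3)
T4 shear: y ← y + 2·z: (-17/5, 1/2, -3/5) → (-17/5, -7/10, -3/5); (7, -5/2, -3) → (7, -17/2, -3)

image vertices: (-17/5, -7/10, -3/5), (7, -17/2, -3)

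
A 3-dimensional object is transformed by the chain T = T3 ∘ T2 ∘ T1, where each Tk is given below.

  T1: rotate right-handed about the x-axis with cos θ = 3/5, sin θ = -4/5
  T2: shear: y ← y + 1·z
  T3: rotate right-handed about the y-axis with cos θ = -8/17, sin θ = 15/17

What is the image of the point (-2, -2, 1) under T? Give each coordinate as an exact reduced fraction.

T(p) = (49/17, 9/5, 62/85)

T1 rotate right-handed about the x-axis with cos θ = 3/5, sin θ = -4/5: (-2, -2, 1) → (-2, -2/5, 11/5)
T2 shear: y ← y + 1·z: (-2, -2/5, 11/5) → (-2, 9/5, 11/5)
T3 rotate right-handed about the y-axis with cos θ = -8/17, sin θ = 15/17: (-2, 9/5, 11/5) → (49/17, 9/5, 62/85)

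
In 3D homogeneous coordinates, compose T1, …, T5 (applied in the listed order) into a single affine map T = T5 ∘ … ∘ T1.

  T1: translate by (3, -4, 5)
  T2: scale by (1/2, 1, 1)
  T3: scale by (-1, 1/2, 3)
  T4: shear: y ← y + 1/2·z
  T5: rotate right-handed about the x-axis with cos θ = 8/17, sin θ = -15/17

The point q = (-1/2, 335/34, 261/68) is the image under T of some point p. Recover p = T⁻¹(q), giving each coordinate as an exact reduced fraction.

p = (-2, -4, -3/2)

T1 = [1 0 0 3; 0 1 0 -4; 0 0 1 5; 0 0 0 1]
T2·T1 = [1/2 0 0 3/2; 0 1 0 -4; 0 0 1 5; 0 0 0 1]
T3·…·T1 = [-1/2 0 0 -3/2; 0 1/2 0 -2; 0 0 3 15; 0 0 0 1]
T4·…·T1 = [-1/2 0 0 -3/2; 0 1/2 3/2 11/2; 0 0 3 15; 0 0 0 1]
T5·…·T1 = [-1/2 0 0 -3/2; 0 4/17 57/17 269/17; 0 -15/34 3/34 75/34; 0 0 0 1]
det M = -3/4; M⁻¹ = [-2 0 0 -3; 0 1/17 -38/17 4; 0 5/17 8/51 -5; 0 0 0 1]
M⁻¹ · (-1/2, 335/34, 261/68)ᵀ = (-2, -4, -3/2)ᵀ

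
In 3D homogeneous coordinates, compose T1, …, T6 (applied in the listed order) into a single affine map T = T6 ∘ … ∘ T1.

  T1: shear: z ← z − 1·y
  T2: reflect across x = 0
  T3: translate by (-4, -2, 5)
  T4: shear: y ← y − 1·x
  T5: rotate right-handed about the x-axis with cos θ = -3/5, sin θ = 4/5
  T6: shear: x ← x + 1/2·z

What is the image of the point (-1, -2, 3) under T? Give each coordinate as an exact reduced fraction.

T1 shear: z ← z − 1·y: (-1, -2, 3) → (-1, -2, 5)
T2 reflect across x = 0: (-1, -2, 5) → (1, -2, 5)
T3 translate by (-4, -2, 5): (1, -2, 5) → (-3, -4, 10)
T4 shear: y ← y − 1·x: (-3, -4, 10) → (-3, -1, 10)
T5 rotate right-handed about the x-axis with cos θ = -3/5, sin θ = 4/5: (-3, -1, 10) → (-3, -37/5, -34/5)
T6 shear: x ← x + 1/2·z: (-3, -37/5, -34/5) → (-32/5, -37/5, -34/5)

T(p) = (-32/5, -37/5, -34/5)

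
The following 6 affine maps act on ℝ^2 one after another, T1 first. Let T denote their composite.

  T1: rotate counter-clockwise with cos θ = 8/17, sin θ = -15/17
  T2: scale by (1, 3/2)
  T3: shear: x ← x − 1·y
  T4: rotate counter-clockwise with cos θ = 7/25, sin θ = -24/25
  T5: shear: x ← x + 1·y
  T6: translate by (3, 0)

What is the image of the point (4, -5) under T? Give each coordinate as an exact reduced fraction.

T(p) = (-5194/425, -3618/425)

T1 rotate counter-clockwise with cos θ = 8/17, sin θ = -15/17: (4, -5) → (-43/17, -100/17)
T2 scale by (1, 3/2): (-43/17, -100/17) → (-43/17, -150/17)
T3 shear: x ← x − 1·y: (-43/17, -150/17) → (107/17, -150/17)
T4 rotate counter-clockwise with cos θ = 7/25, sin θ = -24/25: (107/17, -150/17) → (-2851/425, -3618/425)
T5 shear: x ← x + 1·y: (-2851/425, -3618/425) → (-6469/425, -3618/425)
T6 translate by (3, 0): (-6469/425, -3618/425) → (-5194/425, -3618/425)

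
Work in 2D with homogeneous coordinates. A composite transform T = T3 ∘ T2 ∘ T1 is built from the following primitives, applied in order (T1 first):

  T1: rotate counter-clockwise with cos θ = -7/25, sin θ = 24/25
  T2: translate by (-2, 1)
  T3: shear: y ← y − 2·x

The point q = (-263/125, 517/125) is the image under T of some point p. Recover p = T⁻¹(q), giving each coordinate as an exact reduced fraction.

p = (-1, 2/5)

T1 = [-7/25 -24/25 0; 24/25 -7/25 0; 0 0 1]
T2·T1 = [-7/25 -24/25 -2; 24/25 -7/25 1; 0 0 1]
T3·…·T1 = [-7/25 -24/25 -2; 38/25 41/25 5; 0 0 1]
det M = 1; M⁻¹ = [41/25 24/25 -38/25; -38/25 -7/25 -41/25; 0 0 1]
M⁻¹ · (-263/125, 517/125)ᵀ = (-1, 2/5)ᵀ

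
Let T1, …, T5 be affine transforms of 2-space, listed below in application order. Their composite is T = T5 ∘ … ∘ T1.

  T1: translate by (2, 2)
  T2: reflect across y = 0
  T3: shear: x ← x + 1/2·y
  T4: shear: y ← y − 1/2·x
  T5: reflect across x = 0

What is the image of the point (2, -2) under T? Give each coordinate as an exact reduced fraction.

T1 translate by (2, 2): (2, -2) → (4, 0)
T2 reflect across y = 0: (4, 0) → (4, 0)
T3 shear: x ← x + 1/2·y: (4, 0) → (4, 0)
T4 shear: y ← y − 1/2·x: (4, 0) → (4, -2)
T5 reflect across x = 0: (4, -2) → (-4, -2)

T(p) = (-4, -2)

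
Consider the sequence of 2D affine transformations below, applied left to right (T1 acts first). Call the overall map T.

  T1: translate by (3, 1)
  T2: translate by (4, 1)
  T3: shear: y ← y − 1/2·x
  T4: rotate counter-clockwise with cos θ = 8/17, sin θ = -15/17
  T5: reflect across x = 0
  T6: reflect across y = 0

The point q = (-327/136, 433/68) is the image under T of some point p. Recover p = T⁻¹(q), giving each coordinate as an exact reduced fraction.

p = (-1/4, 1/2)

T1 = [1 0 3; 0 1 1; 0 0 1]
T2·T1 = [1 0 7; 0 1 2; 0 0 1]
T3·…·T1 = [1 0 7; -1/2 1 -3/2; 0 0 1]
T4·…·T1 = [1/34 15/17 67/34; -19/17 8/17 -117/17; 0 0 1]
T5·…·T1 = [-1/34 -15/17 -67/34; -19/17 8/17 -117/17; 0 0 1]
T6·…·T1 = [-1/34 -15/17 -67/34; 19/17 -8/17 117/17; 0 0 1]
det M = 1; M⁻¹ = [-8/17 15/17 -7; -19/17 -1/34 -2; 0 0 1]
M⁻¹ · (-327/136, 433/68)ᵀ = (-1/4, 1/2)ᵀ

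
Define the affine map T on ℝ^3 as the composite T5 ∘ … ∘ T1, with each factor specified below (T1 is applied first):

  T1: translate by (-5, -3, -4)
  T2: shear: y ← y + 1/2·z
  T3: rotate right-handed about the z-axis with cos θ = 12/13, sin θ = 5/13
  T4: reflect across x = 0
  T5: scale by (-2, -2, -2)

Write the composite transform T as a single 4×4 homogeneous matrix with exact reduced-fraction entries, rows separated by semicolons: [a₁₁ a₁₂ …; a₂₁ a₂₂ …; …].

T = [24/13 -10/13 -5/13 -70/13; -10/13 -24/13 -12/13 170/13; 0 0 -2 8; 0 0 0 1]

T1 = [1 0 0 -5; 0 1 0 -3; 0 0 1 -4; 0 0 0 1]
T2·T1 = [1 0 0 -5; 0 1 1/2 -5; 0 0 1 -4; 0 0 0 1]
T3·…·T1 = [12/13 -5/13 -5/26 -35/13; 5/13 12/13 6/13 -85/13; 0 0 1 -4; 0 0 0 1]
T4·…·T1 = [-12/13 5/13 5/26 35/13; 5/13 12/13 6/13 -85/13; 0 0 1 -4; 0 0 0 1]
T5·…·T1 = [24/13 -10/13 -5/13 -70/13; -10/13 -24/13 -12/13 170/13; 0 0 -2 8; 0 0 0 1]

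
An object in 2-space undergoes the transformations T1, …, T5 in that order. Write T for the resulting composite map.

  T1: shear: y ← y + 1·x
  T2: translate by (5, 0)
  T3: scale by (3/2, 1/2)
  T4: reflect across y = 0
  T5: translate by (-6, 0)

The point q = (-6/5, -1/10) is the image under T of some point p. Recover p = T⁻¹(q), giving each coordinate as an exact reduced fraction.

T1 = [1 0 0; 1 1 0; 0 0 1]
T2·T1 = [1 0 5; 1 1 0; 0 0 1]
T3·…·T1 = [3/2 0 15/2; 1/2 1/2 0; 0 0 1]
T4·…·T1 = [3/2 0 15/2; -1/2 -1/2 0; 0 0 1]
T5·…·T1 = [3/2 0 3/2; -1/2 -1/2 0; 0 0 1]
det M = -3/4; M⁻¹ = [2/3 0 -1; -2/3 -2 1; 0 0 1]
M⁻¹ · (-6/5, -1/10)ᵀ = (-9/5, 2)ᵀ

p = (-9/5, 2)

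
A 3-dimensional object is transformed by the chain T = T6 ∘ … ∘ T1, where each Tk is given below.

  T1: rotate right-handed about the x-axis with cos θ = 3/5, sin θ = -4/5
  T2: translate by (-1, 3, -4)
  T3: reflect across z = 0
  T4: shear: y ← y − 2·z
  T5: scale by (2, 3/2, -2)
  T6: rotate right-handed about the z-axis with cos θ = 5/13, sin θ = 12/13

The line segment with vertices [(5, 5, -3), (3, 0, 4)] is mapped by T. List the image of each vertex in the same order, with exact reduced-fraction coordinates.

image vertices: (328/13, -24/13, -98/5), (-34/13, 141/26, -16/5)

T1 rotate right-handed about the x-axis with cos θ = 3/5, sin θ = -4/5: (5, 5, -3) → (5, 3/5, -29/5); (3, 0, 4) → (3, 16/5, 12/5)
T2 translate by (-1, 3, -4): (5, 3/5, -29/5) → (4, 18/5, -49/5); (3, 16/5, 12/5) → (2, 31/5, -8/5)
T3 reflect across z = 0: (4, 18/5, -49/5) → (4, 18/5, 49/5); (2, 31/5, -8/5) → (2, 31/5, 8/5)
T4 shear: y ← y − 2·z: (4, 18/5, 49/5) → (4, -16, 49/5); (2, 31/5, 8/5) → (2, 3, 8/5)
T5 scale by (2, 3/2, -2): (4, -16, 49/5) → (8, -24, -98/5); (2, 3, 8/5) → (4, 9/2, -16/5)
T6 rotate right-handed about the z-axis with cos θ = 5/13, sin θ = 12/13: (8, -24, -98/5) → (328/13, -24/13, -98/5); (4, 9/2, -16/5) → (-34/13, 141/26, -16/5)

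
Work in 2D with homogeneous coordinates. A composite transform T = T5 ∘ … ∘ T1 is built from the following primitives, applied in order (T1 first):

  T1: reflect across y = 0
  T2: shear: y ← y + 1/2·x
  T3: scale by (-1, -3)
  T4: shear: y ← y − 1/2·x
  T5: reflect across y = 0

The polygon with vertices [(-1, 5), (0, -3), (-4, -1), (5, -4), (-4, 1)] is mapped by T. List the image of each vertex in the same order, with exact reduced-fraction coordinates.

T1 reflect across y = 0: (-1, 5) → (-1, -5); (0, -3) → (0, 3); (-4, -1) → (-4, 1); (5, -4) → (5, 4); (-4, 1) → (-4, -1)
T2 shear: y ← y + 1/2·x: (-1, -5) → (-1, -11/2); (0, 3) → (0, 3); (-4, 1) → (-4, -1); (5, 4) → (5, 13/2); (-4, -1) → (-4, -3)
T3 scale by (-1, -3): (-1, -11/2) → (1, 33/2); (0, 3) → (0, -9); (-4, -1) → (4, 3); (5, 13/2) → (-5, -39/2); (-4, -3) → (4, 9)
T4 shear: y ← y − 1/2·x: (1, 33/2) → (1, 16); (0, -9) → (0, -9); (4, 3) → (4, 1); (-5, -39/2) → (-5, -17); (4, 9) → (4, 7)
T5 reflect across y = 0: (1, 16) → (1, -16); (0, -9) → (0, 9); (4, 1) → (4, -1); (-5, -17) → (-5, 17); (4, 7) → (4, -7)

image vertices: (1, -16), (0, 9), (4, -1), (-5, 17), (4, -7)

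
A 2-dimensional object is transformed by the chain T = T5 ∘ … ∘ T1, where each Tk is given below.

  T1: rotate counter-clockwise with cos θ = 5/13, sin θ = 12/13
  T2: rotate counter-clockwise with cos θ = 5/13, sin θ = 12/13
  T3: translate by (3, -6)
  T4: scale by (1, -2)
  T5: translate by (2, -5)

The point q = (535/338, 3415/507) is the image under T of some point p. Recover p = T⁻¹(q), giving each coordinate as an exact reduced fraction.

p = (5/2, 7/3)

T1 = [5/13 -12/13 0; 12/13 5/13 0; 0 0 1]
T2·T1 = [-119/169 -120/169 0; 120/169 -119/169 0; 0 0 1]
T3·…·T1 = [-119/169 -120/169 3; 120/169 -119/169 -6; 0 0 1]
T4·…·T1 = [-119/169 -120/169 3; -240/169 238/169 12; 0 0 1]
T5·…·T1 = [-119/169 -120/169 5; -240/169 238/169 7; 0 0 1]
det M = -2; M⁻¹ = [-119/169 -60/169 1015/169; -120/169 119/338 367/338; 0 0 1]
M⁻¹ · (535/338, 3415/507)ᵀ = (5/2, 7/3)ᵀ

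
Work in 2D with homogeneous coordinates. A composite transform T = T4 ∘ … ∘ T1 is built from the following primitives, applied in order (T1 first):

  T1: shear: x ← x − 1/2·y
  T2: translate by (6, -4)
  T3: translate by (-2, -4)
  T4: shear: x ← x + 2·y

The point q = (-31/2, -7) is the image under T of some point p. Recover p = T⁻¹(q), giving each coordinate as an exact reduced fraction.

p = (-5, 1)

T1 = [1 -1/2 0; 0 1 0; 0 0 1]
T2·T1 = [1 -1/2 6; 0 1 -4; 0 0 1]
T3·…·T1 = [1 -1/2 4; 0 1 -8; 0 0 1]
T4·…·T1 = [1 3/2 -12; 0 1 -8; 0 0 1]
det M = 1; M⁻¹ = [1 -3/2 0; 0 1 8; 0 0 1]
M⁻¹ · (-31/2, -7)ᵀ = (-5, 1)ᵀ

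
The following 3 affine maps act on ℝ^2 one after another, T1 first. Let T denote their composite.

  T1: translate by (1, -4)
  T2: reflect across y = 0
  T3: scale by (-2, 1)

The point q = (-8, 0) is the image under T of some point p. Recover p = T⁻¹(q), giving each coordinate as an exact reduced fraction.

p = (3, 4)

T1 = [1 0 1; 0 1 -4; 0 0 1]
T2·T1 = [1 0 1; 0 -1 4; 0 0 1]
T3·…·T1 = [-2 0 -2; 0 -1 4; 0 0 1]
det M = 2; M⁻¹ = [-1/2 0 -1; 0 -1 4; 0 0 1]
M⁻¹ · (-8, 0)ᵀ = (3, 4)ᵀ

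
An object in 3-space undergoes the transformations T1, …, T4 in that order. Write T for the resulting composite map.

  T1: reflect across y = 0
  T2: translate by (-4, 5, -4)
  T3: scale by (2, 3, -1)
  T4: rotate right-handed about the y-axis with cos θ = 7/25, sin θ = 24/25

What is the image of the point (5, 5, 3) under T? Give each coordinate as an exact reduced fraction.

T(p) = (38/25, 0, -41/25)

T1 reflect across y = 0: (5, 5, 3) → (5, -5, 3)
T2 translate by (-4, 5, -4): (5, -5, 3) → (1, 0, -1)
T3 scale by (2, 3, -1): (1, 0, -1) → (2, 0, 1)
T4 rotate right-handed about the y-axis with cos θ = 7/25, sin θ = 24/25: (2, 0, 1) → (38/25, 0, -41/25)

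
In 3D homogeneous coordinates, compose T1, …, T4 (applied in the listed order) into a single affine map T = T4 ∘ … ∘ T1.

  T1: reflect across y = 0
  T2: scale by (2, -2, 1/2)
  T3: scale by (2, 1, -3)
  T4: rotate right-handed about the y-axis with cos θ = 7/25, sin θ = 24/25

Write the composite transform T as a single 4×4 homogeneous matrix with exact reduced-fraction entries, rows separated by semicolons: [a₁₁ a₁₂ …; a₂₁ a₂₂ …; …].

T = [28/25 0 -36/25 0; 0 2 0 0; -96/25 0 -21/50 0; 0 0 0 1]

T1 = [1 0 0 0; 0 -1 0 0; 0 0 1 0; 0 0 0 1]
T2·T1 = [2 0 0 0; 0 2 0 0; 0 0 1/2 0; 0 0 0 1]
T3·…·T1 = [4 0 0 0; 0 2 0 0; 0 0 -3/2 0; 0 0 0 1]
T4·…·T1 = [28/25 0 -36/25 0; 0 2 0 0; -96/25 0 -21/50 0; 0 0 0 1]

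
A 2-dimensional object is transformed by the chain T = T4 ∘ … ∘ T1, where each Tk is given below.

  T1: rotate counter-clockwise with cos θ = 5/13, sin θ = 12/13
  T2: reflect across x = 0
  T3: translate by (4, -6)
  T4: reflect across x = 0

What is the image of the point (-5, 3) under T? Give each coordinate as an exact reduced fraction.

T(p) = (-113/13, -123/13)

T1 rotate counter-clockwise with cos θ = 5/13, sin θ = 12/13: (-5, 3) → (-61/13, -45/13)
T2 reflect across x = 0: (-61/13, -45/13) → (61/13, -45/13)
T3 translate by (4, -6): (61/13, -45/13) → (113/13, -123/13)
T4 reflect across x = 0: (113/13, -123/13) → (-113/13, -123/13)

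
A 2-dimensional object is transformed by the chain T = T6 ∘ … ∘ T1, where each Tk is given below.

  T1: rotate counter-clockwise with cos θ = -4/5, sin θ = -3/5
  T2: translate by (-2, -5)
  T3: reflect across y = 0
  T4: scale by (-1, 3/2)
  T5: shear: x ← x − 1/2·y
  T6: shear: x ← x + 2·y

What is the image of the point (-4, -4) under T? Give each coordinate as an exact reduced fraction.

T(p) = (-3/20, -9/10)

T1 rotate counter-clockwise with cos θ = -4/5, sin θ = -3/5: (-4, -4) → (4/5, 28/5)
T2 translate by (-2, -5): (4/5, 28/5) → (-6/5, 3/5)
T3 reflect across y = 0: (-6/5, 3/5) → (-6/5, -3/5)
T4 scale by (-1, 3/2): (-6/5, -3/5) → (6/5, -9/10)
T5 shear: x ← x − 1/2·y: (6/5, -9/10) → (33/20, -9/10)
T6 shear: x ← x + 2·y: (33/20, -9/10) → (-3/20, -9/10)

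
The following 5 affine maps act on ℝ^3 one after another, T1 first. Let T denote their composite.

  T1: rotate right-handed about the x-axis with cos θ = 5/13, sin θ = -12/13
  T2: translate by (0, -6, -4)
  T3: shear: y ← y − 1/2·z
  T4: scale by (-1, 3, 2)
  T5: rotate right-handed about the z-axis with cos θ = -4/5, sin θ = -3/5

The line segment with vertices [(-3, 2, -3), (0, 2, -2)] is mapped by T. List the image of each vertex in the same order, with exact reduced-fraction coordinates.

T1 rotate right-handed about the x-axis with cos θ = 5/13, sin θ = -12/13: (-3, 2, -3) → (-3, -2, -3); (0, 2, -2) → (0, -14/13, -34/13)
T2 translate by (0, -6, -4): (-3, -2, -3) → (-3, -8, -7); (0, -14/13, -34/13) → (0, -92/13, -86/13)
T3 shear: y ← y − 1/2·z: (-3, -8, -7) → (-3, -9/2, -7); (0, -92/13, -86/13) → (0, -49/13, -86/13)
T4 scale by (-1, 3, 2): (-3, -9/2, -7) → (3, -27/2, -14); (0, -49/13, -86/13) → (0, -147/13, -172/13)
T5 rotate right-handed about the z-axis with cos θ = -4/5, sin θ = -3/5: (3, -27/2, -14) → (-21/2, 9, -14); (0, -147/13, -172/13) → (-441/65, 588/65, -172/13)

image vertices: (-21/2, 9, -14), (-441/65, 588/65, -172/13)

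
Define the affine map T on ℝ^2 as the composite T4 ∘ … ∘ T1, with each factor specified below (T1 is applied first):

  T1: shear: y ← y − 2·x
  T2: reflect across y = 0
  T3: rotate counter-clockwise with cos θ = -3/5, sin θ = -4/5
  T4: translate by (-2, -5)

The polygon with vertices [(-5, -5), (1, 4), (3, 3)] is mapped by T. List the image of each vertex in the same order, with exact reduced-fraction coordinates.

T1 shear: y ← y − 2·x: (-5, -5) → (-5, 5); (1, 4) → (1, 2); (3, 3) → (3, -3)
T2 reflect across y = 0: (-5, 5) → (-5, -5); (1, 2) → (1, -2); (3, -3) → (3, 3)
T3 rotate counter-clockwise with cos θ = -3/5, sin θ = -4/5: (-5, -5) → (-1, 7); (1, -2) → (-11/5, 2/5); (3, 3) → (3/5, -21/5)
T4 translate by (-2, -5): (-1, 7) → (-3, 2); (-11/5, 2/5) → (-21/5, -23/5); (3/5, -21/5) → (-7/5, -46/5)

image vertices: (-3, 2), (-21/5, -23/5), (-7/5, -46/5)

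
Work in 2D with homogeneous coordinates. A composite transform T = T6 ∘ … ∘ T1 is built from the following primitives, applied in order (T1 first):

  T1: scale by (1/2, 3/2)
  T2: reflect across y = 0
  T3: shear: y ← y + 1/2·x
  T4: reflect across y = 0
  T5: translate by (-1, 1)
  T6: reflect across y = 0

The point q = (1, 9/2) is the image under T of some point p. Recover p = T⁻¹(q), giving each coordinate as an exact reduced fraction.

p = (4, -3)

T1 = [1/2 0 0; 0 3/2 0; 0 0 1]
T2·T1 = [1/2 0 0; 0 -3/2 0; 0 0 1]
T3·…·T1 = [1/2 0 0; 1/4 -3/2 0; 0 0 1]
T4·…·T1 = [1/2 0 0; -1/4 3/2 0; 0 0 1]
T5·…·T1 = [1/2 0 -1; -1/4 3/2 1; 0 0 1]
T6·…·T1 = [1/2 0 -1; 1/4 -3/2 -1; 0 0 1]
det M = -3/4; M⁻¹ = [2 0 2; 1/3 -2/3 -1/3; 0 0 1]
M⁻¹ · (1, 9/2)ᵀ = (4, -3)ᵀ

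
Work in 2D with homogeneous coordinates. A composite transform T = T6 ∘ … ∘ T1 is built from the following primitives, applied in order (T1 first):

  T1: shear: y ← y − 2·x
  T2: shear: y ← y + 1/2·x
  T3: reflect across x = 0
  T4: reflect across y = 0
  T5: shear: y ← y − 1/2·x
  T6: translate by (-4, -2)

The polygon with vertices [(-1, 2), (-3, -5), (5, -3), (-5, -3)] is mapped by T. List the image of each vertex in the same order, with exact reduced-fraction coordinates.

image vertices: (-3, -6), (-1, -3), (-9, 11), (1, -9)

T1 shear: y ← y − 2·x: (-1, 2) → (-1, 4); (-3, -5) → (-3, 1); (5, -3) → (5, -13); (-5, -3) → (-5, 7)
T2 shear: y ← y + 1/2·x: (-1, 4) → (-1, 7/2); (-3, 1) → (-3, -1/2); (5, -13) → (5, -21/2); (-5, 7) → (-5, 9/2)
T3 reflect across x = 0: (-1, 7/2) → (1, 7/2); (-3, -1/2) → (3, -1/2); (5, -21/2) → (-5, -21/2); (-5, 9/2) → (5, 9/2)
T4 reflect across y = 0: (1, 7/2) → (1, -7/2); (3, -1/2) → (3, 1/2); (-5, -21/2) → (-5, 21/2); (5, 9/2) → (5, -9/2)
T5 shear: y ← y − 1/2·x: (1, -7/2) → (1, -4); (3, 1/2) → (3, -1); (-5, 21/2) → (-5, 13); (5, -9/2) → (5, -7)
T6 translate by (-4, -2): (1, -4) → (-3, -6); (3, -1) → (-1, -3); (-5, 13) → (-9, 11); (5, -7) → (1, -9)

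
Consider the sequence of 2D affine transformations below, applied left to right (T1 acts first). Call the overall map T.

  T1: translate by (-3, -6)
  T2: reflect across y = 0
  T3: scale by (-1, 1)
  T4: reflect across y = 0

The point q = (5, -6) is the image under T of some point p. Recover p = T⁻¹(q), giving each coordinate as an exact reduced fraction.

T1 = [1 0 -3; 0 1 -6; 0 0 1]
T2·T1 = [1 0 -3; 0 -1 6; 0 0 1]
T3·…·T1 = [-1 0 3; 0 -1 6; 0 0 1]
T4·…·T1 = [-1 0 3; 0 1 -6; 0 0 1]
det M = -1; M⁻¹ = [-1 0 3; 0 1 6; 0 0 1]
M⁻¹ · (5, -6)ᵀ = (-2, 0)ᵀ

p = (-2, 0)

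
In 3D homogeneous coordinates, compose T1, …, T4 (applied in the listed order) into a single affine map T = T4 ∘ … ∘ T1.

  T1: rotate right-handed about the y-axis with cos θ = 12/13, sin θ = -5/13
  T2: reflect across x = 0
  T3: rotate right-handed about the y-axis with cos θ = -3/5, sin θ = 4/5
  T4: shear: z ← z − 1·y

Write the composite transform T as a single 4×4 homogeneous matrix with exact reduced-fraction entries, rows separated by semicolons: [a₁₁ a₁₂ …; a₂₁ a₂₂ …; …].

T1 = [12/13 0 -5/13 0; 0 1 0 0; 5/13 0 12/13 0; 0 0 0 1]
T2·T1 = [-12/13 0 5/13 0; 0 1 0 0; 5/13 0 12/13 0; 0 0 0 1]
T3·…·T1 = [56/65 0 33/65 0; 0 1 0 0; 33/65 0 -56/65 0; 0 0 0 1]
T4·…·T1 = [56/65 0 33/65 0; 0 1 0 0; 33/65 -1 -56/65 0; 0 0 0 1]

T = [56/65 0 33/65 0; 0 1 0 0; 33/65 -1 -56/65 0; 0 0 0 1]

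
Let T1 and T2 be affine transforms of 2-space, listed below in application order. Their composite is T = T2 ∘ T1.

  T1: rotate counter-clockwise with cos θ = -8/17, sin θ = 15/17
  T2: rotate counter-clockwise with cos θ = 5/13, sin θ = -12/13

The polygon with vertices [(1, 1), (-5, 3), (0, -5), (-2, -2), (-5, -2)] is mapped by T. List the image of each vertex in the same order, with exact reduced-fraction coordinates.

image vertices: (-31/221, 311/221), (-1213/221, -435/221), (855/221, -700/221), (62/221, -622/221), (-358/221, -1135/221)

T1 rotate counter-clockwise with cos θ = -8/17, sin θ = 15/17: (1, 1) → (-23/17, 7/17); (-5, 3) → (-5/17, -99/17); (0, -5) → (75/17, 40/17); (-2, -2) → (46/17, -14/17); (-5, -2) → (70/17, -59/17)
T2 rotate counter-clockwise with cos θ = 5/13, sin θ = -12/13: (-23/17, 7/17) → (-31/221, 311/221); (-5/17, -99/17) → (-1213/221, -435/221); (75/17, 40/17) → (855/221, -700/221); (46/17, -14/17) → (62/221, -622/221); (70/17, -59/17) → (-358/221, -1135/221)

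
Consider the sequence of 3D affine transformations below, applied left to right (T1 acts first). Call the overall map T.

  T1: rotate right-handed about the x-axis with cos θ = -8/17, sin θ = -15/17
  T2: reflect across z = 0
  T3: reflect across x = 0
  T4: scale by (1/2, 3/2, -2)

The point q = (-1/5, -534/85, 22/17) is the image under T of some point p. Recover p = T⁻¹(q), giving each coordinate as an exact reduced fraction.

p = (2/5, 7/5, -4)

T1 = [1 0 0 0; 0 -8/17 15/17 0; 0 -15/17 -8/17 0; 0 0 0 1]
T2·T1 = [1 0 0 0; 0 -8/17 15/17 0; 0 15/17 8/17 0; 0 0 0 1]
T3·…·T1 = [-1 0 0 0; 0 -8/17 15/17 0; 0 15/17 8/17 0; 0 0 0 1]
T4·…·T1 = [-1/2 0 0 0; 0 -12/17 45/34 0; 0 -30/17 -16/17 0; 0 0 0 1]
det M = -3/2; M⁻¹ = [-2 0 0 0; 0 -16/51 -15/34 0; 0 10/17 -4/17 0; 0 0 0 1]
M⁻¹ · (-1/5, -534/85, 22/17)ᵀ = (2/5, 7/5, -4)ᵀ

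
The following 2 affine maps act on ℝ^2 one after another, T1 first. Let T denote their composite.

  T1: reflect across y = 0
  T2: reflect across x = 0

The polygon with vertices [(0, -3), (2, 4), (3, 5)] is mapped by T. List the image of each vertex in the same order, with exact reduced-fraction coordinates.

T1 reflect across y = 0: (0, -3) → (0, 3); (2, 4) → (2, -4); (3, 5) → (3, -5)
T2 reflect across x = 0: (0, 3) → (0, 3); (2, -4) → (-2, -4); (3, -5) → (-3, -5)

image vertices: (0, 3), (-2, -4), (-3, -5)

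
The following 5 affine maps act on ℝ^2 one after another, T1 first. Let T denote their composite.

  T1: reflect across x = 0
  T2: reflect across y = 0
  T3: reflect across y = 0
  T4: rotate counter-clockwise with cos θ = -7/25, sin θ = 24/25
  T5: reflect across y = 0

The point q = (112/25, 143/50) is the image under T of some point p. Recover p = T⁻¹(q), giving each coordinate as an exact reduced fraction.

T1 = [-1 0 0; 0 1 0; 0 0 1]
T2·T1 = [-1 0 0; 0 -1 0; 0 0 1]
T3·…·T1 = [-1 0 0; 0 1 0; 0 0 1]
T4·…·T1 = [7/25 -24/25 0; -24/25 -7/25 0; 0 0 1]
T5·…·T1 = [7/25 -24/25 0; 24/25 7/25 0; 0 0 1]
det M = 1; M⁻¹ = [7/25 24/25 0; -24/25 7/25 0; 0 0 1]
M⁻¹ · (112/25, 143/50)ᵀ = (4, -7/2)ᵀ

p = (4, -7/2)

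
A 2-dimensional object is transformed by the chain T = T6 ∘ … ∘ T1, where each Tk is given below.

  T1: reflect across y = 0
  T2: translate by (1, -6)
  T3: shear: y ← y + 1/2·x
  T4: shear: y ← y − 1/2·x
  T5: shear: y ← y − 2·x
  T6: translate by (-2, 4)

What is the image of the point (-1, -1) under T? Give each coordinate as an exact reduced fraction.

T1 reflect across y = 0: (-1, -1) → (-1, 1)
T2 translate by (1, -6): (-1, 1) → (0, -5)
T3 shear: y ← y + 1/2·x: (0, -5) → (0, -5)
T4 shear: y ← y − 1/2·x: (0, -5) → (0, -5)
T5 shear: y ← y − 2·x: (0, -5) → (0, -5)
T6 translate by (-2, 4): (0, -5) → (-2, -1)

T(p) = (-2, -1)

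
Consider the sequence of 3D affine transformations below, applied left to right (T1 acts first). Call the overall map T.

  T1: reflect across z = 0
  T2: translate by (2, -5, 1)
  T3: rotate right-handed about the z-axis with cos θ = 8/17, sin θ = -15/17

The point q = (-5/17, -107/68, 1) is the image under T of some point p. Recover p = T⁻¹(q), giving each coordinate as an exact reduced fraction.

p = (-3/4, 4, 0)

T1 = [1 0 0 0; 0 1 0 0; 0 0 -1 0; 0 0 0 1]
T2·T1 = [1 0 0 2; 0 1 0 -5; 0 0 -1 1; 0 0 0 1]
T3·…·T1 = [8/17 15/17 0 -59/17; -15/17 8/17 0 -70/17; 0 0 -1 1; 0 0 0 1]
det M = -1; M⁻¹ = [8/17 -15/17 0 -2; 15/17 8/17 0 5; 0 0 -1 1; 0 0 0 1]
M⁻¹ · (-5/17, -107/68, 1)ᵀ = (-3/4, 4, 0)ᵀ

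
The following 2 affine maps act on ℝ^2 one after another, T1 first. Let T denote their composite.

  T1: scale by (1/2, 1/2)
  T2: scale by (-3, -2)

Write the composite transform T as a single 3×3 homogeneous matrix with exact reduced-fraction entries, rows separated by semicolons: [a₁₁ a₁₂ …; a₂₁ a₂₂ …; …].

T1 = [1/2 0 0; 0 1/2 0; 0 0 1]
T2·T1 = [-3/2 0 0; 0 -1 0; 0 0 1]

T = [-3/2 0 0; 0 -1 0; 0 0 1]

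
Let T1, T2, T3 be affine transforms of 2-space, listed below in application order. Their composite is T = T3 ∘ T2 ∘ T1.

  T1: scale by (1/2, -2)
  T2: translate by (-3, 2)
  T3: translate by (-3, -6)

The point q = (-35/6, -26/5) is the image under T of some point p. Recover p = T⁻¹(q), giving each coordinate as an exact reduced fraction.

T1 = [1/2 0 0; 0 -2 0; 0 0 1]
T2·T1 = [1/2 0 -3; 0 -2 2; 0 0 1]
T3·…·T1 = [1/2 0 -6; 0 -2 -4; 0 0 1]
det M = -1; M⁻¹ = [2 0 12; 0 -1/2 -2; 0 0 1]
M⁻¹ · (-35/6, -26/5)ᵀ = (1/3, 3/5)ᵀ

p = (1/3, 3/5)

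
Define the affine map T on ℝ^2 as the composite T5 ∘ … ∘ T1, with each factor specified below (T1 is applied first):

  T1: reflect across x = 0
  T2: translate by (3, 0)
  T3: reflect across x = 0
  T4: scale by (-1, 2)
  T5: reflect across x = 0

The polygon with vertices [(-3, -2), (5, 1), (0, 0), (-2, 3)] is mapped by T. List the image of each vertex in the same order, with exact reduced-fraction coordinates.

T1 reflect across x = 0: (-3, -2) → (3, -2); (5, 1) → (-5, 1); (0, 0) → (0, 0); (-2, 3) → (2, 3)
T2 translate by (3, 0): (3, -2) → (6, -2); (-5, 1) → (-2, 1); (0, 0) → (3, 0); (2, 3) → (5, 3)
T3 reflect across x = 0: (6, -2) → (-6, -2); (-2, 1) → (2, 1); (3, 0) → (-3, 0); (5, 3) → (-5, 3)
T4 scale by (-1, 2): (-6, -2) → (6, -4); (2, 1) → (-2, 2); (-3, 0) → (3, 0); (-5, 3) → (5, 6)
T5 reflect across x = 0: (6, -4) → (-6, -4); (-2, 2) → (2, 2); (3, 0) → (-3, 0); (5, 6) → (-5, 6)

image vertices: (-6, -4), (2, 2), (-3, 0), (-5, 6)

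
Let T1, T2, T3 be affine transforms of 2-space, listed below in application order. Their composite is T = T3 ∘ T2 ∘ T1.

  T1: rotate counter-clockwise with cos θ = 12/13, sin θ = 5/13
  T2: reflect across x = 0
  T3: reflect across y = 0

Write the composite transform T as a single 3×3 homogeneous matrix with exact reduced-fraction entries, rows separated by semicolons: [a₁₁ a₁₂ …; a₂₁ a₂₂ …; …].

T1 = [12/13 -5/13 0; 5/13 12/13 0; 0 0 1]
T2·T1 = [-12/13 5/13 0; 5/13 12/13 0; 0 0 1]
T3·…·T1 = [-12/13 5/13 0; -5/13 -12/13 0; 0 0 1]

T = [-12/13 5/13 0; -5/13 -12/13 0; 0 0 1]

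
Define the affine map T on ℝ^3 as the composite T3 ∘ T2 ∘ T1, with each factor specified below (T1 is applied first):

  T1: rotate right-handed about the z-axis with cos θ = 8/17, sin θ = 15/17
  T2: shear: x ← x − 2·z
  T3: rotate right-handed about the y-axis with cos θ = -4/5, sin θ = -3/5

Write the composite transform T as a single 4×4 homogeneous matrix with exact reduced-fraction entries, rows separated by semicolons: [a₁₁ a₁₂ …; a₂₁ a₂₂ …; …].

T1 = [8/17 -15/17 0 0; 15/17 8/17 0 0; 0 0 1 0; 0 0 0 1]
T2·T1 = [8/17 -15/17 -2 0; 15/17 8/17 0 0; 0 0 1 0; 0 0 0 1]
T3·…·T1 = [-32/85 12/17 1 0; 15/17 8/17 0 0; 24/85 -9/17 -2 0; 0 0 0 1]

T = [-32/85 12/17 1 0; 15/17 8/17 0 0; 24/85 -9/17 -2 0; 0 0 0 1]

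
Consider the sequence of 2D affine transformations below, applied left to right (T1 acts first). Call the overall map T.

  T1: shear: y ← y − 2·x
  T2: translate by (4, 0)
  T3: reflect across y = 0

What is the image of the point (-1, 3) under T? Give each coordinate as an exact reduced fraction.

T1 shear: y ← y − 2·x: (-1, 3) → (-1, 5)
T2 translate by (4, 0): (-1, 5) → (3, 5)
T3 reflect across y = 0: (3, 5) → (3, -5)

T(p) = (3, -5)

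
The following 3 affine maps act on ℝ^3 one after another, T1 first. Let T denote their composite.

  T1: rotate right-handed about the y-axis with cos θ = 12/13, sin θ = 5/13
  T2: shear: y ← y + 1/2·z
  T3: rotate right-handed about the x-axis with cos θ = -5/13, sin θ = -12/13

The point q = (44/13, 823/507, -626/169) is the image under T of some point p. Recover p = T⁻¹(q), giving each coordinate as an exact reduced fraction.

T1 = [12/13 0 5/13 0; 0 1 0 0; -5/13 0 12/13 0; 0 0 0 1]
T2·T1 = [12/13 0 5/13 0; -5/26 1 6/13 0; -5/13 0 12/13 0; 0 0 0 1]
T3·…·T1 = [12/13 0 5/13 0; -95/338 -5/13 114/169 0; 55/169 -12/13 -132/169 0; 0 0 0 1]
det M = 1; M⁻¹ = [12/13 -60/169 25/169 0; 0 -11/13 -19/26 0; 5/13 144/169 -60/169 0; 0 0 0 1]
M⁻¹ · (44/13, 823/507, -626/169)ᵀ = (2, 4/3, 4)ᵀ

p = (2, 4/3, 4)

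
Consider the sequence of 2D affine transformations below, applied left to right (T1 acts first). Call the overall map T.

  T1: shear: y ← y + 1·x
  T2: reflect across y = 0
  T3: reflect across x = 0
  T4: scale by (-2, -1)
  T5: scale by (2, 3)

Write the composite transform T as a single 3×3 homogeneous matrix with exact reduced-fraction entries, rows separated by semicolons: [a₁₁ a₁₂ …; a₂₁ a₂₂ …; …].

T = [4 0 0; 3 3 0; 0 0 1]

T1 = [1 0 0; 1 1 0; 0 0 1]
T2·T1 = [1 0 0; -1 -1 0; 0 0 1]
T3·…·T1 = [-1 0 0; -1 -1 0; 0 0 1]
T4·…·T1 = [2 0 0; 1 1 0; 0 0 1]
T5·…·T1 = [4 0 0; 3 3 0; 0 0 1]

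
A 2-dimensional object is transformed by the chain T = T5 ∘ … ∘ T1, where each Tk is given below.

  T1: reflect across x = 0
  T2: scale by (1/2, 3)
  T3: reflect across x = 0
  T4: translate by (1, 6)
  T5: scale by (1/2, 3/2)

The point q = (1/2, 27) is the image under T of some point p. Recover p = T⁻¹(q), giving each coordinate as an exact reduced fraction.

T1 = [-1 0 0; 0 1 0; 0 0 1]
T2·T1 = [-1/2 0 0; 0 3 0; 0 0 1]
T3·…·T1 = [1/2 0 0; 0 3 0; 0 0 1]
T4·…·T1 = [1/2 0 1; 0 3 6; 0 0 1]
T5·…·T1 = [1/4 0 1/2; 0 9/2 9; 0 0 1]
det M = 9/8; M⁻¹ = [4 0 -2; 0 2/9 -2; 0 0 1]
M⁻¹ · (1/2, 27)ᵀ = (0, 4)ᵀ

p = (0, 4)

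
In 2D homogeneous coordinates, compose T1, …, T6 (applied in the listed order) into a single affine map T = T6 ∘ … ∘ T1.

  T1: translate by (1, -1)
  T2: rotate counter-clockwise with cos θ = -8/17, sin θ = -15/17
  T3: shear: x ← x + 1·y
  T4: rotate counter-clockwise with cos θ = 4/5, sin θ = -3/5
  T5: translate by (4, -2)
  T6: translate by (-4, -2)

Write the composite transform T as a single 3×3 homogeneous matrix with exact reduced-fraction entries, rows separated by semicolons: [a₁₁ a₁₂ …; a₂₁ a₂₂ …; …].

T1 = [1 0 1; 0 1 -1; 0 0 1]
T2·T1 = [-8/17 15/17 -23/17; -15/17 -8/17 -7/17; 0 0 1]
T3·…·T1 = [-23/17 7/17 -30/17; -15/17 -8/17 -7/17; 0 0 1]
T4·…·T1 = [-137/85 4/85 -141/85; 9/85 -53/85 62/85; 0 0 1]
T5·…·T1 = [-137/85 4/85 199/85; 9/85 -53/85 -108/85; 0 0 1]
T6·…·T1 = [-137/85 4/85 -141/85; 9/85 -53/85 -278/85; 0 0 1]

T = [-137/85 4/85 -141/85; 9/85 -53/85 -278/85; 0 0 1]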